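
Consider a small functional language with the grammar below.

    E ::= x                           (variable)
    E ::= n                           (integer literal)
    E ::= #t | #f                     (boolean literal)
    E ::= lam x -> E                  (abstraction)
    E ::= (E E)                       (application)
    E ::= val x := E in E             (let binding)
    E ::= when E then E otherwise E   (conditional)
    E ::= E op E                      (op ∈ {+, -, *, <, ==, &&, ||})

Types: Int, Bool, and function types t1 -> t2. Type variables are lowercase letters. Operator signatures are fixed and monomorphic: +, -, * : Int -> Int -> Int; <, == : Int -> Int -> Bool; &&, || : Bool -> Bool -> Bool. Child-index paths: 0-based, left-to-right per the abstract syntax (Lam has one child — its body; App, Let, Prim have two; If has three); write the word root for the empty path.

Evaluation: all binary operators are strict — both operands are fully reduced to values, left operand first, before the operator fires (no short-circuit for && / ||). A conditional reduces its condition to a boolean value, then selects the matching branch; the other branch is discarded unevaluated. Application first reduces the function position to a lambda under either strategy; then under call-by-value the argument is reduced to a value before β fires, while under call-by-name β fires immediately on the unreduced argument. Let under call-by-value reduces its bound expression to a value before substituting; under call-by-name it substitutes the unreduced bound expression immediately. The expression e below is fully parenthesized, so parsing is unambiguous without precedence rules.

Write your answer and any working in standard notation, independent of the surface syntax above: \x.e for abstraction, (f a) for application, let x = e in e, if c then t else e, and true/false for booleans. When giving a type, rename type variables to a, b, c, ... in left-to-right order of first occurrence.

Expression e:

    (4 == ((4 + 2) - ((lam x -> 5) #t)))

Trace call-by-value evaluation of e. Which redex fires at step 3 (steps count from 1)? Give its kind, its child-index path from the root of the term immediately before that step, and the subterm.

Working:
step 0: (4 == ((4 + 2) - ((\x.5) true)))
step 1: [delta@1.0] (4 == (6 - ((\x.5) true)))
step 2: [beta@1.1] (4 == (6 - 5))
step 3: [delta@1] (4 == 1)

Answer: delta at 1 : (6 - 5)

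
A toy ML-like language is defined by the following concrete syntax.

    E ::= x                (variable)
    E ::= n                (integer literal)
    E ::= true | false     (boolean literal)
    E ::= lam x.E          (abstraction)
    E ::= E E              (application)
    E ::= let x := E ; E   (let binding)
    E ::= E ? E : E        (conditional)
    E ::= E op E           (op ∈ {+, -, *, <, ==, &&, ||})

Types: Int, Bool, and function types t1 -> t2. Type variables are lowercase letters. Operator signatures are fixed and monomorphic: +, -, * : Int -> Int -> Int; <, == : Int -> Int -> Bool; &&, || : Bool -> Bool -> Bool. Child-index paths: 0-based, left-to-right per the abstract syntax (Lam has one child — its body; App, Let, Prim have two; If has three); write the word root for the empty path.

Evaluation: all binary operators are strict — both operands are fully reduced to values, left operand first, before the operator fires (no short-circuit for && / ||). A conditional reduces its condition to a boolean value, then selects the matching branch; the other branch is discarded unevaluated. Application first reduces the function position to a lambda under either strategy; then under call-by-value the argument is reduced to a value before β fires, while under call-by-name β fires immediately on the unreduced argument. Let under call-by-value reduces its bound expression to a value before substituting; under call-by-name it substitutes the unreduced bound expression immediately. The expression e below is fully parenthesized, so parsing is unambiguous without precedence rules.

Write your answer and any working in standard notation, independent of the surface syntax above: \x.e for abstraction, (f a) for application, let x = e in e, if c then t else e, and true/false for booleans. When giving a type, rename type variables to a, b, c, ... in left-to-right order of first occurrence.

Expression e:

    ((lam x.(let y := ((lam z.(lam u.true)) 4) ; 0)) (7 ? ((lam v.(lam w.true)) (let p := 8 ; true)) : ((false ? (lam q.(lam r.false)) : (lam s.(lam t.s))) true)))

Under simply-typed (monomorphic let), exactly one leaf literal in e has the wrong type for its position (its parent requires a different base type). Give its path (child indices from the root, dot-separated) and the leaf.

Derivation:
\u._ : c -> Bool
\z._ : b -> c -> Bool
  unify b -> c -> Bool ~ Int -> d
  unify b ~ Int
  unify c -> Bool ~ d
_ _ : c -> Bool
let y : c -> Bool
\x._ : a -> Int
  unify Int ~ Bool
  FAIL: mismatch Int ~ Bool

Answer: 1.0 : 7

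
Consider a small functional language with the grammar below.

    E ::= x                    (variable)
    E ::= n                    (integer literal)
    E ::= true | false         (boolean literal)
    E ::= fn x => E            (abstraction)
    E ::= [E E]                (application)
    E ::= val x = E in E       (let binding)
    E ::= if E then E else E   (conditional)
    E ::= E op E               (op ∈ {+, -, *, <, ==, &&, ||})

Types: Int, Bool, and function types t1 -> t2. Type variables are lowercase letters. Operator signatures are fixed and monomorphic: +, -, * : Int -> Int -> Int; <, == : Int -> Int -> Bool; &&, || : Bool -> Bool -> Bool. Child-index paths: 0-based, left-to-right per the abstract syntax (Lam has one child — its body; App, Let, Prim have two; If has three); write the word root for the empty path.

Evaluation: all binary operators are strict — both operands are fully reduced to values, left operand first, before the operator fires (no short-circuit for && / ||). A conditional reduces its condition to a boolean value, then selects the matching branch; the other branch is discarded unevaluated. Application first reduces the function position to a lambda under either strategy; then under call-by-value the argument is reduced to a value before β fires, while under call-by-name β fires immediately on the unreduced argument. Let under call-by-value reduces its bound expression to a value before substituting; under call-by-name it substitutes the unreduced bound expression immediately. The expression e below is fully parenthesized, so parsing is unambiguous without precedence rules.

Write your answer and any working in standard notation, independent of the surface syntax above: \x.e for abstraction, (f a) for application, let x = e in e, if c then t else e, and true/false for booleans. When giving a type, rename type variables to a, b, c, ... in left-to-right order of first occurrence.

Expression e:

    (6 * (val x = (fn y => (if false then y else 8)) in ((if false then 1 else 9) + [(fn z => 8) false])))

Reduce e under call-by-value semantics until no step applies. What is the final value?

Trace:
step 0: (6 * (let x = (\y.(if false then y else 8)) in ((if false then 1 else 9) + ((\z.8) false))))
step 1: [let@1] (6 * ((if false then 1 else 9) + ((\z.8) false)))
step 2: [if@1.0] (6 * (9 + ((\z.8) false)))
step 3: [beta@1.1] (6 * (9 + 8))
step 4: [delta@1] (6 * 17)
step 5: [delta@root] 102

Answer: 102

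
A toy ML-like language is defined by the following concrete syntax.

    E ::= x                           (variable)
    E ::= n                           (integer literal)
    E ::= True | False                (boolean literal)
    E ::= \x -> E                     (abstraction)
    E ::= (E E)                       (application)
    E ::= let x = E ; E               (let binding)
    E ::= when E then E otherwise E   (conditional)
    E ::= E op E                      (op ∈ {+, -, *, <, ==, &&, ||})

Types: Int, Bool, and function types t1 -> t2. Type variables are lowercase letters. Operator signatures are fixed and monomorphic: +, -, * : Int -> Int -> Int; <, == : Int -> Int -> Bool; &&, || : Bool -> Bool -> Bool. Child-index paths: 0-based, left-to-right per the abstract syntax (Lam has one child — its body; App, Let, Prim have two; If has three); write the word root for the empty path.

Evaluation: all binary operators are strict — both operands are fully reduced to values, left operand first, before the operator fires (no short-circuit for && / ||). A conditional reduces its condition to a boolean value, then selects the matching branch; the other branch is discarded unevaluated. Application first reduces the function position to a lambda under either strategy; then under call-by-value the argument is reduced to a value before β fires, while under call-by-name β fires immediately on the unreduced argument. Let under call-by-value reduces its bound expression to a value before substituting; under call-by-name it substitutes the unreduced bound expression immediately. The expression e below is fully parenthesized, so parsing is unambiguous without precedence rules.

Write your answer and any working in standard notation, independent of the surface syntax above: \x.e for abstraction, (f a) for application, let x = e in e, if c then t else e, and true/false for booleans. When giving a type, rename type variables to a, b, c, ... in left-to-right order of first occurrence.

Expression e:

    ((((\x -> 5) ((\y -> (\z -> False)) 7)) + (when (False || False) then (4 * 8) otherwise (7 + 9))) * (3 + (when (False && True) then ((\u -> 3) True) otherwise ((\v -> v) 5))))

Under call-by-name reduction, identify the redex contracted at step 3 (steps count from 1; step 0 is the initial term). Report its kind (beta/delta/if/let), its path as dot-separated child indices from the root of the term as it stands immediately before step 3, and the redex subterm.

Answer: if at 0.1 : (if false then (4 * 8) else (7 + 9))

Trace:
step 0: ((((\x.5) ((\y.(\z.false)) 7)) + (if (false || false) then (4 * 8) else (7 + 9))) * (3 + (if (false && true) then ((\u.3) true) else ((\v.v) 5))))
step 1: [beta@0.0] ((5 + (if (false || false) then (4 * 8) else (7 + 9))) * (3 + (if (false && true) then ((\u.3) true) else ((\v.v) 5))))
step 2: [delta@0.1.0] ((5 + (if false then (4 * 8) else (7 + 9))) * (3 + (if (false && true) then ((\u.3) true) else ((\v.v) 5))))
step 3: [if@0.1] ((5 + (7 + 9)) * (3 + (if (false && true) then ((\u.3) true) else ((\v.v) 5))))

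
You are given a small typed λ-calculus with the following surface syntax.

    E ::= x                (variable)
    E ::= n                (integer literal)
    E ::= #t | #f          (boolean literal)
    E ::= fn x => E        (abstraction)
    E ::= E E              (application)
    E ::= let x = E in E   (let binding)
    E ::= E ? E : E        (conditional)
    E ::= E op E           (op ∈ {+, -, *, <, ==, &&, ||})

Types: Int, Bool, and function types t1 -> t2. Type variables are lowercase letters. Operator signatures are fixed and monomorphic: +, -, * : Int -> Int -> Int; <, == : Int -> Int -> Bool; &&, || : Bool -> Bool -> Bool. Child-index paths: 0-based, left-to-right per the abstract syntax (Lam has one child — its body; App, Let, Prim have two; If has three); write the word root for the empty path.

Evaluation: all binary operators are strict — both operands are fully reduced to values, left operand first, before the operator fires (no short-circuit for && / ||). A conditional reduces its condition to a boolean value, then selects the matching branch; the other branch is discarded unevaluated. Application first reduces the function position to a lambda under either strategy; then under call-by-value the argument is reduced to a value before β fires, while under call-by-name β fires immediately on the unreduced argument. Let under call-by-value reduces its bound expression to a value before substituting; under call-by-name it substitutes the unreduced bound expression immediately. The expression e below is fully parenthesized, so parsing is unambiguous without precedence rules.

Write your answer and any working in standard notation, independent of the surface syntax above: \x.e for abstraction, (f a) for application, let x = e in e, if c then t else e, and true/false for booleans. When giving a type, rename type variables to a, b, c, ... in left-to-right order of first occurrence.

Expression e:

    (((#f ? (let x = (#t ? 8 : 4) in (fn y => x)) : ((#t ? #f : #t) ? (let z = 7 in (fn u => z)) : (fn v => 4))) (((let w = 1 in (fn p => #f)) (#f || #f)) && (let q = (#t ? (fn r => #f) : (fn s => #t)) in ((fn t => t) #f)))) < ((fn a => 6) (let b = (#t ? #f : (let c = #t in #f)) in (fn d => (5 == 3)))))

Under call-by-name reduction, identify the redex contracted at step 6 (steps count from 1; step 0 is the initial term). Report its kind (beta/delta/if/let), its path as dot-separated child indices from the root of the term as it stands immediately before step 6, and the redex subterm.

Derivation:
step 0: (((if false then (let x = (if true then 8 else 4) in (\y.x)) else (if (if true then false else true) then (let z = 7 in (\u.z)) else (\v.4))) (((let w = 1 in (\p.false)) (false || false)) && (let q = (if true then (\r.false) else (\s.true)) in ((\t.t) false)))) < ((\a.6) (let b = (if true then false else (let c = true in false)) in (\d.(5 == 3)))))
step 1: [if@0.0] (((if (if true then false else true) then (let z = 7 in (\u.z)) else (\v.4)) (((let w = 1 in (\p.false)) (false || false)) && (let q = (if true then (\r.false) else (\s.true)) in ((\t.t) false)))) < ((\a.6) (let b = (if true then false else (let c = true in false)) in (\d.(5 == 3)))))
step 2: [if@0.0.0] (((if false then (let z = 7 in (\u.z)) else (\v.4)) (((let w = 1 in (\p.false)) (false || false)) && (let q = (if true then (\r.false) else (\s.true)) in ((\t.t) false)))) < ((\a.6) (let b = (if true then false else (let c = true in false)) in (\d.(5 == 3)))))
step 3: [if@0.0] (((\v.4) (((let w = 1 in (\p.false)) (false || false)) && (let q = (if true then (\r.false) else (\s.true)) in ((\t.t) false)))) < ((\a.6) (let b = (if true then false else (let c = true in false)) in (\d.(5 == 3)))))
step 4: [beta@0] (4 < ((\a.6) (let b = (if true then false else (let c = true in false)) in (\d.(5 == 3)))))
step 5: [beta@1] (4 < 6)
step 6: [delta@root] true

Answer: delta at root : (4 < 6)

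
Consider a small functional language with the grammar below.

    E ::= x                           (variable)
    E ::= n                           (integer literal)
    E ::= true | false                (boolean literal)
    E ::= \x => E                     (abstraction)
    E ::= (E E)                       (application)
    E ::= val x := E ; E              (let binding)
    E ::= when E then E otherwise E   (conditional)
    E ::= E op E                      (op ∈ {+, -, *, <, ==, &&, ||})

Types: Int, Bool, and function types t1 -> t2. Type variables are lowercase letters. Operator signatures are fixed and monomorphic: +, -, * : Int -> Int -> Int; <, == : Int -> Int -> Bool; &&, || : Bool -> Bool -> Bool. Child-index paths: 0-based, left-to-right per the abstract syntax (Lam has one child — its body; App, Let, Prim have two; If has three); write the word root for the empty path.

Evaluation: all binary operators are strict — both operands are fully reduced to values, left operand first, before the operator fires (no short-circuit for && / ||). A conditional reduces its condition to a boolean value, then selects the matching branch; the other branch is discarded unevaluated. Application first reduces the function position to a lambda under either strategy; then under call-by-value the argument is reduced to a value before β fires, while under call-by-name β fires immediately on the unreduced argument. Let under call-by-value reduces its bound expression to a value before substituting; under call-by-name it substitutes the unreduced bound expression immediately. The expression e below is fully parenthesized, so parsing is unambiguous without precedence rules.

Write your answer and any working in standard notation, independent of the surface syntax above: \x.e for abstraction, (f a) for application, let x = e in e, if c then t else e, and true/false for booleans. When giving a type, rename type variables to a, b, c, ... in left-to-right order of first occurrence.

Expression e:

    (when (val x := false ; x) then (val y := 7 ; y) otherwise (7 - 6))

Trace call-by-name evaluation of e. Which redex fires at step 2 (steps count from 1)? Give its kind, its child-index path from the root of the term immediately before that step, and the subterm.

Trace:
step 0: (if (let x = false in x) then (let y = 7 in y) else (7 - 6))
step 1: [let@0] (if false then (let y = 7 in y) else (7 - 6))
step 2: [if@root] (7 - 6)

Answer: if at root : (if false then (let y = 7 in y) else (7 - 6))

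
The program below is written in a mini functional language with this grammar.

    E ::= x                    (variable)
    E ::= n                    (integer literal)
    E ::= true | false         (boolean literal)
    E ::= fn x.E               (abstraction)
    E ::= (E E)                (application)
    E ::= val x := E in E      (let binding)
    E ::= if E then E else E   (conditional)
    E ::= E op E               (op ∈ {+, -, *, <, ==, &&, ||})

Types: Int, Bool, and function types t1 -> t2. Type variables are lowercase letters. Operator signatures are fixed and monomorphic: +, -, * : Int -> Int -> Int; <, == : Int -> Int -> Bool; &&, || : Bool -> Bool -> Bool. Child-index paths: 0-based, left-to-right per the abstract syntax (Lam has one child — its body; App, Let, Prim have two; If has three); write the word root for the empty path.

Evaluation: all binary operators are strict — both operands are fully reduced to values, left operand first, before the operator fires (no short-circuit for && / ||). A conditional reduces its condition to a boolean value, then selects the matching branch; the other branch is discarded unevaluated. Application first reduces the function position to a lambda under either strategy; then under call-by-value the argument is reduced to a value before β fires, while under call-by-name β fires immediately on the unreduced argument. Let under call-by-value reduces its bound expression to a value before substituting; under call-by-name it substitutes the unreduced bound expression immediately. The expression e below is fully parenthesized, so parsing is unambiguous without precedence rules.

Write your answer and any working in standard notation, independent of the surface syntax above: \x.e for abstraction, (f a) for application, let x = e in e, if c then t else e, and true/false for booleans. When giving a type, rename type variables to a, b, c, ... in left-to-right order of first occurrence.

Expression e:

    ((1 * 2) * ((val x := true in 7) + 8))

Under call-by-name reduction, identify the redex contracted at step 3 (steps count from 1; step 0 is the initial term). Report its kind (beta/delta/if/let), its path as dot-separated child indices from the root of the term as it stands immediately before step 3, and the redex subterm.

Trace:
step 0: ((1 * 2) * ((let x = true in 7) + 8))
step 1: [delta@0] (2 * ((let x = true in 7) + 8))
step 2: [let@1.0] (2 * (7 + 8))
step 3: [delta@1] (2 * 15)

Answer: delta at 1 : (7 + 8)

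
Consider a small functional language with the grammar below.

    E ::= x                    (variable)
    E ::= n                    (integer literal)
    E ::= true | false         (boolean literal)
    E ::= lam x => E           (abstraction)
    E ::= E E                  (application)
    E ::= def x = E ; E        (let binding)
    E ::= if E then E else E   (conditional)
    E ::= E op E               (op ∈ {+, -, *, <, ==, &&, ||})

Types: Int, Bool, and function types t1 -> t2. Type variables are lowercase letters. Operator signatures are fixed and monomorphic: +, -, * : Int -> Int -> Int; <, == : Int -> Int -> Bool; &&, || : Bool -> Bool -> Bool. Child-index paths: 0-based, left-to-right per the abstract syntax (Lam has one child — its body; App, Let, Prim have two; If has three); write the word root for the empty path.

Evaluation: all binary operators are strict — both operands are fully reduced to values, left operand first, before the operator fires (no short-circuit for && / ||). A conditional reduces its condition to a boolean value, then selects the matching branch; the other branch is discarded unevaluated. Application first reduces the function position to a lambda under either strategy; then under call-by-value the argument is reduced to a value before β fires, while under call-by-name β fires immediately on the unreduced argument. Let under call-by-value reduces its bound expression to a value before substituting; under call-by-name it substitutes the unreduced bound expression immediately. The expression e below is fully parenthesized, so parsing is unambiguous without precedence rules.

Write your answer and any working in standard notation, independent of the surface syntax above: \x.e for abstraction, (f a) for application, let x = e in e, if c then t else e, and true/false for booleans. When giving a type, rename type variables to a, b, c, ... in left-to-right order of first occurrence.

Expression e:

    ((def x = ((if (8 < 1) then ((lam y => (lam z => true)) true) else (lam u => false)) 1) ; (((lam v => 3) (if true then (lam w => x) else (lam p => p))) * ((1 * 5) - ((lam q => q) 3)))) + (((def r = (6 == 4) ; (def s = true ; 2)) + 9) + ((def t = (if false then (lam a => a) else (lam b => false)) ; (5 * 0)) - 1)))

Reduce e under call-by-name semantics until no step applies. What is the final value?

Answer: 16

Working:
step 0: ((let x = ((if (8 < 1) then ((\y.(\z.true)) true) else (\u.false)) 1) in (((\v.3) (if true then (\w.x) else (\p.p))) * ((1 * 5) - ((\q.q) 3)))) + (((let r = (6 == 4) in (let s = true in 2)) + 9) + ((let t = (if false then (\a.a) else (\b.false)) in (5 * 0)) - 1)))
step 1: [let@0] ((((\v.3) (if true then (\w.((if (8 < 1) then ((\y.(\z.true)) true) else (\u.false)) 1)) else (\p.p))) * ((1 * 5) - ((\q.q) 3))) + (((let r = (6 == 4) in (let s = true in 2)) + 9) + ((let t = (if false then (\a.a) else (\b.false)) in (5 * 0)) - 1)))
step 2: [beta@0.0] ((3 * ((1 * 5) - ((\q.q) 3))) + (((let r = (6 == 4) in (let s = true in 2)) + 9) + ((let t = (if false then (\a.a) else (\b.false)) in (5 * 0)) - 1)))
step 3: [delta@0.1.0] ((3 * (5 - ((\q.q) 3))) + (((let r = (6 == 4) in (let s = true in 2)) + 9) + ((let t = (if false then (\a.a) else (\b.false)) in (5 * 0)) - 1)))
step 4: [beta@0.1.1] ((3 * (5 - 3)) + (((let r = (6 == 4) in (let s = true in 2)) + 9) + ((let t = (if false then (\a.a) else (\b.false)) in (5 * 0)) - 1)))
step 5: [delta@0.1] ((3 * 2) + (((let r = (6 == 4) in (let s = true in 2)) + 9) + ((let t = (if false then (\a.a) else (\b.false)) in (5 * 0)) - 1)))
step 6: [delta@0] (6 + (((let r = (6 == 4) in (let s = true in 2)) + 9) + ((let t = (if false then (\a.a) else (\b.false)) in (5 * 0)) - 1)))
step 7: [let@1.0.0] (6 + (((let s = true in 2) + 9) + ((let t = (if false then (\a.a) else (\b.false)) in (5 * 0)) - 1)))
step 8: [let@1.0.0] (6 + ((2 + 9) + ((let t = (if false then (\a.a) else (\b.false)) in (5 * 0)) - 1)))
step 9: [delta@1.0] (6 + (11 + ((let t = (if false then (\a.a) else (\b.false)) in (5 * 0)) - 1)))
step 10: [let@1.1.0] (6 + (11 + ((5 * 0) - 1)))
step 11: [delta@1.1.0] (6 + (11 + (0 - 1)))
step 12: [delta@1.1] (6 + (11 + -1))
step 13: [delta@1] (6 + 10)
step 14: [delta@root] 16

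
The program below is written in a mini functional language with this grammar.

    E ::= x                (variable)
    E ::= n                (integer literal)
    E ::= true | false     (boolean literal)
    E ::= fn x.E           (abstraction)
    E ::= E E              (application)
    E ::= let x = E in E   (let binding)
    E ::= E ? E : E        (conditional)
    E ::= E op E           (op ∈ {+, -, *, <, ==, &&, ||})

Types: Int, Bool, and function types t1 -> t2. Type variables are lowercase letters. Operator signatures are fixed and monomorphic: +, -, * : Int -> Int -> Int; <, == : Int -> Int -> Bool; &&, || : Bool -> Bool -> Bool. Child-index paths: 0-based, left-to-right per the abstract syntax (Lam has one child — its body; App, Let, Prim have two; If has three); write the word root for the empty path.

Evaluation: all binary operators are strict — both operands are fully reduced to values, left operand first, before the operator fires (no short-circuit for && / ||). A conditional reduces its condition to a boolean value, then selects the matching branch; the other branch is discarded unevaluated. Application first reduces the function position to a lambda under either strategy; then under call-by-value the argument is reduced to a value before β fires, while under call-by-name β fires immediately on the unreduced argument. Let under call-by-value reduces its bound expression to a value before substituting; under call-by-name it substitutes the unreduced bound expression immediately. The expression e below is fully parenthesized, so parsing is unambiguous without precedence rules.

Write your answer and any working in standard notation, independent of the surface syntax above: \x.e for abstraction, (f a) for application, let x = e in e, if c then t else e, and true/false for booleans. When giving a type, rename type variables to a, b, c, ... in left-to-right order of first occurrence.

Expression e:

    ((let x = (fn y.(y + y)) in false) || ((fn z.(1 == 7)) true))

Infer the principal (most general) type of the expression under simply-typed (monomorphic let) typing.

Working:
y : a
  unify a ~ Int
y : Int
  unify Int ~ Int
\y._ : Int -> Int
let x : Int -> Int
  unify Bool ~ Bool
  unify Int ~ Int
  unify Int ~ Int
\z._ : b -> Bool
  unify b -> Bool ~ Bool -> c
  unify b ~ Bool
  unify Bool ~ c
_ _ : Bool
  unify Bool ~ Bool

Answer: Bool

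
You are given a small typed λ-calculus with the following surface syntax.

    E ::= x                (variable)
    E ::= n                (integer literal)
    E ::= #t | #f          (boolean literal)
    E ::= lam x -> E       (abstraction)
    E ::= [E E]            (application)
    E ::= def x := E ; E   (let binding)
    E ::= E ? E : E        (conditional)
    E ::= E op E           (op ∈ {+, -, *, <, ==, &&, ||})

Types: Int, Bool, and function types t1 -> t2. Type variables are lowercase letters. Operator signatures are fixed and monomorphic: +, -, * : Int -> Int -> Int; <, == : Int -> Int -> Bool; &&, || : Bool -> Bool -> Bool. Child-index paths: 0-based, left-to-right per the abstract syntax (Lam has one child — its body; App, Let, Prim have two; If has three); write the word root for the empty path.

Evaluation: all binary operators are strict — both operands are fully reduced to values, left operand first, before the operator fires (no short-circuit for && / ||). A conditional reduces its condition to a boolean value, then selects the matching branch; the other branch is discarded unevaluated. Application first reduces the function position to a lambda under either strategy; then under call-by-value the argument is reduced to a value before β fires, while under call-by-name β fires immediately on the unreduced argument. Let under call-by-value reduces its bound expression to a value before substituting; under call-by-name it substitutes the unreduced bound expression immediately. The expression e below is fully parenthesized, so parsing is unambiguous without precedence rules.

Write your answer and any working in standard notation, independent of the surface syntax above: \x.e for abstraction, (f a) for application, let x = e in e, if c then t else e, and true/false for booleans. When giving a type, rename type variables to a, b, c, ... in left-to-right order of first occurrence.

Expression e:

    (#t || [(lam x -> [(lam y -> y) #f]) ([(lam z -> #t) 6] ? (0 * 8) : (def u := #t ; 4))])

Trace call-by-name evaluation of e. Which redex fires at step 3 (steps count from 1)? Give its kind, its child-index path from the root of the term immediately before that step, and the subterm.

Answer: delta at root : (true || false)

Trace:
step 0: (true || ((\x.((\y.y) false)) (if ((\z.true) 6) then (0 * 8) else (let u = true in 4))))
step 1: [beta@1] (true || ((\y.y) false))
step 2: [beta@1] (true || false)
step 3: [delta@root] true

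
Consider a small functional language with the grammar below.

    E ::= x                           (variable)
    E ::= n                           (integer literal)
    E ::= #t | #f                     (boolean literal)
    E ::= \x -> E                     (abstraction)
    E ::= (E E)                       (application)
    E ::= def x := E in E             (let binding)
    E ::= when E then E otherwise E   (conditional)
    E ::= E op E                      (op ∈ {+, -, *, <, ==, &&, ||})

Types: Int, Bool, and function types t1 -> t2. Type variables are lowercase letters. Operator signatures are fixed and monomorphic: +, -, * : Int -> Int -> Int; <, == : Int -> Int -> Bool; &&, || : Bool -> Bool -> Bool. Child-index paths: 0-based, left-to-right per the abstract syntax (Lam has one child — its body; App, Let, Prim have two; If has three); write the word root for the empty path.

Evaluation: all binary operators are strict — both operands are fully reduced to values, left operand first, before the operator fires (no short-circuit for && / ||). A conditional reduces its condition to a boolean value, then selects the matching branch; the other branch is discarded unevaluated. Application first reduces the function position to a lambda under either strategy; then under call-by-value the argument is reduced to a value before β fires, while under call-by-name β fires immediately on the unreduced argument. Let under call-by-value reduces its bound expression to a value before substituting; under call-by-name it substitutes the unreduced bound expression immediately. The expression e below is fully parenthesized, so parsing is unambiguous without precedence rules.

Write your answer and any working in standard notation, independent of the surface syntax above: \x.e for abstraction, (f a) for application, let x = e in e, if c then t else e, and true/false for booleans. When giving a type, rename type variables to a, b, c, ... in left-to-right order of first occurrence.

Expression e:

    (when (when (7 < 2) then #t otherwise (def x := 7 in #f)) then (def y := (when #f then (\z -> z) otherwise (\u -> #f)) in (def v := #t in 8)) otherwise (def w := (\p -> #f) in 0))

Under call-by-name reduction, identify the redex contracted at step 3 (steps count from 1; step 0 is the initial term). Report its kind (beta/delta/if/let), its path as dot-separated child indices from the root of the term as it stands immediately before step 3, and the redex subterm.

Derivation:
step 0: (if (if (7 < 2) then true else (let x = 7 in false)) then (let y = (if false then (\z.z) else (\u.false)) in (let v = true in 8)) else (let w = (\p.false) in 0))
step 1: [delta@0.0] (if (if false then true else (let x = 7 in false)) then (let y = (if false then (\z.z) else (\u.false)) in (let v = true in 8)) else (let w = (\p.false) in 0))
step 2: [if@0] (if (let x = 7 in false) then (let y = (if false then (\z.z) else (\u.false)) in (let v = true in 8)) else (let w = (\p.false) in 0))
step 3: [let@0] (if false then (let y = (if false then (\z.z) else (\u.false)) in (let v = true in 8)) else (let w = (\p.false) in 0))

Answer: let at 0 : (let x = 7 in false)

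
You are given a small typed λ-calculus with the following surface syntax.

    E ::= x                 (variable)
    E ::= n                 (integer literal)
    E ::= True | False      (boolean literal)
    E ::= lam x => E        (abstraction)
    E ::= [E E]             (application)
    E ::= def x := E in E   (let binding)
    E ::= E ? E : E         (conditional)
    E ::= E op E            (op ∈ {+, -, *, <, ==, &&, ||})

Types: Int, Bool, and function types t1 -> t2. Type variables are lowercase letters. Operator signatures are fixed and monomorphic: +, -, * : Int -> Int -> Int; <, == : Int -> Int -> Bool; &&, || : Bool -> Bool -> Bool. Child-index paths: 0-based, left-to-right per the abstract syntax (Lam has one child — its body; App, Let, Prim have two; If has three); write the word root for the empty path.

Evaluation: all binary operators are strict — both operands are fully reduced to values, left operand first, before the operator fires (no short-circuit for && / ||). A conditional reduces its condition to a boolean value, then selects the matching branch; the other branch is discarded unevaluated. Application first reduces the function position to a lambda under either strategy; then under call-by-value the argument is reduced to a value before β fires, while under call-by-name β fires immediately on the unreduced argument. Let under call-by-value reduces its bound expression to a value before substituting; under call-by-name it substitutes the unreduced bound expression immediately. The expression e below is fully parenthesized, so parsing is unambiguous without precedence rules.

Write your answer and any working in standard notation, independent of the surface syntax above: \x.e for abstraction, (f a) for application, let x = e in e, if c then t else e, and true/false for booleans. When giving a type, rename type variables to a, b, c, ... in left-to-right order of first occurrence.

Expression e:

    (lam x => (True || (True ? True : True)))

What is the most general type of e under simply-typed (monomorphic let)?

Answer: a -> Bool

Trace:
  unify Bool ~ Bool
  unify Bool ~ Bool
  unify Bool ~ Bool
  unify Bool ~ Bool
\x._ : a -> Bool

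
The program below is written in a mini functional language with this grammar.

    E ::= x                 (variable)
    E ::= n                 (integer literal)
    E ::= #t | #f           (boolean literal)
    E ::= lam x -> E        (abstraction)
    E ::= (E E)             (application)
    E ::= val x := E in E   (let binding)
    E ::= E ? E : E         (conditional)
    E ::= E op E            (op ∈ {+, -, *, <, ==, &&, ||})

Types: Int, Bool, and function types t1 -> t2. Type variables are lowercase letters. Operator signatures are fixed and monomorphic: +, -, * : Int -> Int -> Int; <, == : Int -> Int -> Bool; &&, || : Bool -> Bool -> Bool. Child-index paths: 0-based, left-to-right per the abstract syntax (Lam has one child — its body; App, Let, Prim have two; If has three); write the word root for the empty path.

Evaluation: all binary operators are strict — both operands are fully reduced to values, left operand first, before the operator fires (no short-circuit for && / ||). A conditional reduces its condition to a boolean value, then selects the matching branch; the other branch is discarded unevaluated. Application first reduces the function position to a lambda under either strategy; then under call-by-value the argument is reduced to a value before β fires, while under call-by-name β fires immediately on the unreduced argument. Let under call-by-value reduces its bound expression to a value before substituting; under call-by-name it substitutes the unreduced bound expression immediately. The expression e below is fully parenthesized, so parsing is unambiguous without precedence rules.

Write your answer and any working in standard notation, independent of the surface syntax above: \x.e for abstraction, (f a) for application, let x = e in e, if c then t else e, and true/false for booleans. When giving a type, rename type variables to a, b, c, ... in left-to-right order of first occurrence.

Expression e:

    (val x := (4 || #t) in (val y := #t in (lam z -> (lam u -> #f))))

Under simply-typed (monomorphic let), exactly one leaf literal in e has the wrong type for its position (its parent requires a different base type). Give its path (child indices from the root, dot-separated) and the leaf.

Answer: 0.0 : 4

Trace:
  unify Int ~ Bool
  FAIL: mismatch Int ~ Bool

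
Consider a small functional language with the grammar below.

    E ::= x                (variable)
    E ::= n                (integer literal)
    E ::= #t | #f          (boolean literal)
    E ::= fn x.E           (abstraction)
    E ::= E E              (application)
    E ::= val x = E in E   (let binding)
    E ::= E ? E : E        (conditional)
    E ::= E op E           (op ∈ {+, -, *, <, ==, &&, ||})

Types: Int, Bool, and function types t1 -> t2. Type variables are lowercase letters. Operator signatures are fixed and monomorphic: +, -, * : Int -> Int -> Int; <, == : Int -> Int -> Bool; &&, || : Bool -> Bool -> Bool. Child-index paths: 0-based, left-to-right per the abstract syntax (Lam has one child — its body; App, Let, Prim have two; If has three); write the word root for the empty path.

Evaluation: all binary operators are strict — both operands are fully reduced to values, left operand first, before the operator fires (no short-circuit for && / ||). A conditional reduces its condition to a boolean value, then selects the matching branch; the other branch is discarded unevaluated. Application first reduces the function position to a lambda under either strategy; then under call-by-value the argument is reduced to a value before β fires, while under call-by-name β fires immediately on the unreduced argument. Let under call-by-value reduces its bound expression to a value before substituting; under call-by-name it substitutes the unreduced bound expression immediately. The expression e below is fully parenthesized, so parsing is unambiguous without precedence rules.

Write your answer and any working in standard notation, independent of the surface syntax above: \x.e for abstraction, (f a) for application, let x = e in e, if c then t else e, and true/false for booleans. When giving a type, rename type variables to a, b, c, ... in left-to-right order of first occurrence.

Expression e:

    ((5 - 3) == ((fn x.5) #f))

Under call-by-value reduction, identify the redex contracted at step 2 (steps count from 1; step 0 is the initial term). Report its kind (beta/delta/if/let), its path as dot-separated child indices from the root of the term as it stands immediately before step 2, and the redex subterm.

Answer: beta at 1 : ((\x.5) false)

Trace:
step 0: ((5 - 3) == ((\x.5) false))
step 1: [delta@0] (2 == ((\x.5) false))
step 2: [beta@1] (2 == 5)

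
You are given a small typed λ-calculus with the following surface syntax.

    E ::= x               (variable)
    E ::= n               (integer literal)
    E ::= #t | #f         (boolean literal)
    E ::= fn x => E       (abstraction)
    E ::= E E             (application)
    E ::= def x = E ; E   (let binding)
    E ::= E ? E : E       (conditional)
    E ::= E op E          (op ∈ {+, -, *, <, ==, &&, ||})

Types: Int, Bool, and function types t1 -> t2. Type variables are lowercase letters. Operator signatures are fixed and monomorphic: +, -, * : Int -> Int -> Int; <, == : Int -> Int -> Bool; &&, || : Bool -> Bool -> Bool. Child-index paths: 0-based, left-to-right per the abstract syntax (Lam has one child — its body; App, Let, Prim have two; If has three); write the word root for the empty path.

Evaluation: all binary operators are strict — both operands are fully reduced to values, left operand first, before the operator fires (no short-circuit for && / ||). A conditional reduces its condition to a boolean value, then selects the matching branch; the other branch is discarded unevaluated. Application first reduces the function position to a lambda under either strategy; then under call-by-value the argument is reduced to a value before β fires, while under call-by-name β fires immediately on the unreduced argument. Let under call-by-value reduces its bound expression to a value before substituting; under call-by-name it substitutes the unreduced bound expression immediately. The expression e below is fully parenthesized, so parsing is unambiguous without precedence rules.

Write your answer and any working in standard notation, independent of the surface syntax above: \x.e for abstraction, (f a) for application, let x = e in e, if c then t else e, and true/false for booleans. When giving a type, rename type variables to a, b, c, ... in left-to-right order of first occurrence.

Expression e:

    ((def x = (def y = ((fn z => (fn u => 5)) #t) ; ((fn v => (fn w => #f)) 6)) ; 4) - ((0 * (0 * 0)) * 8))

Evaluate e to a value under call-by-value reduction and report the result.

Derivation:
step 0: ((let x = (let y = ((\z.(\u.5)) true) in ((\v.(\w.false)) 6)) in 4) - ((0 * (0 * 0)) * 8))
step 1: [beta@0.0.0] ((let x = (let y = (\u.5) in ((\v.(\w.false)) 6)) in 4) - ((0 * (0 * 0)) * 8))
step 2: [let@0.0] ((let x = ((\v.(\w.false)) 6) in 4) - ((0 * (0 * 0)) * 8))
step 3: [beta@0.0] ((let x = (\w.false) in 4) - ((0 * (0 * 0)) * 8))
step 4: [let@0] (4 - ((0 * (0 * 0)) * 8))
step 5: [delta@1.0.1] (4 - ((0 * 0) * 8))
step 6: [delta@1.0] (4 - (0 * 8))
step 7: [delta@1] (4 - 0)
step 8: [delta@root] 4

Answer: 4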